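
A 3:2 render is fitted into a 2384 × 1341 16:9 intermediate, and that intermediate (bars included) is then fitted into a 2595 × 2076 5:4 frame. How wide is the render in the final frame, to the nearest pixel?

First fit — 3:2 into 2384×1341 spans the height: 2011.50 × 1341.00.
16:9 in 2595×2076: fills the width, so the intermediate becomes 2595.00 × 1459.69 — a scale of ×1.0885.
The render scales with it: width 2011.50 × 1.0885 ≈ 2189.53.

2190 px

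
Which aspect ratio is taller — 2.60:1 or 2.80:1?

2.60:1

2.6 and 2.8; 2.8 > 2.6. The smaller width-to-height ratio is the taller frame.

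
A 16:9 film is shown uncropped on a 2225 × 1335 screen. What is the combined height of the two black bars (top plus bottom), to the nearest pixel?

83 px

16:9 (1.778) > 5:3 (1.667), so the film fills the width.
That makes the image 1251.56 px tall (2225 × 9/16).
Leftover height: 1335 − 1251.56 = 83.44 px.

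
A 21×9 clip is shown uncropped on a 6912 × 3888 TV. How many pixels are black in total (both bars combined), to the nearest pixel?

21×9 (2.333) > 16×9 (1.778), so the clip fills the width.
The clip is 6912 × 9/21 ≈ 2962.2857 px tall.
Leftover height: 3888 − 2962.2857 = 925.7143 px.
That's 925.7143 × 6912 ≈ 6398537 black pixels.

6398537 pixels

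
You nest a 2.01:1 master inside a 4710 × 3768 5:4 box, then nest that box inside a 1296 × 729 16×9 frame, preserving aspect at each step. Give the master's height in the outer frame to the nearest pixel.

453 px

First fit — 2.01:1 into 4710×3768 spans the width: 4710.00 × 2343.28.
5:4 in 1296×729: fills the height, so the intermediate becomes 911.25 × 729.00 — a scale of ×0.1935.
The master scales with it: height 2343.28 × 0.1935 ≈ 453.36.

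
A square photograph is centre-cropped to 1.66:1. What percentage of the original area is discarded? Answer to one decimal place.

39.8%

Going from square to 1.66:1 means cutting height while keeping width.
(1.000)/(1.660) ≈ 0.602 of the area survives, leaving 39.76% discarded.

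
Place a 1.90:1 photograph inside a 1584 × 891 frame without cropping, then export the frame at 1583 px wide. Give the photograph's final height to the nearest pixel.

833 px

In the 1584×891 frame the photograph fills the width: height = 1584 / 1.900 ≈ 833.68 px.
The frame scales by 1583/1584 = 0.9994; 833.68 × 0.9994 ≈ 833.16 px.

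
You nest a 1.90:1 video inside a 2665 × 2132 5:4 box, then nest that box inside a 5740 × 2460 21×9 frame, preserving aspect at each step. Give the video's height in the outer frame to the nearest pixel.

First fit — 1.90:1 into 2665×2132 spans the width: 2665.00 × 1402.63.
5:4 in 5740×2460: fills the height, so the intermediate becomes 3075.00 × 2460.00 — a scale of ×1.1538.
So the video's height is 1402.63 × 1.1538 ≈ 1618.42.

1618 px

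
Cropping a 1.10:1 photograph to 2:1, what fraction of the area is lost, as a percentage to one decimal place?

45.0%

2:1 is wider than 1.10:1, so the crop keeps the full width and trims the height.
Fraction kept = (1.100)/(2.000) ≈ 55.00%, so 45.00% is lost.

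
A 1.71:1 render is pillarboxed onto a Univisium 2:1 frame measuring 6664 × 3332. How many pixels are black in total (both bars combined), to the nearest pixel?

3219645 pixels

1.71:1 is narrower than Univisium 2:1, so it spans the full height.
The render is 3332 × 1.710 ≈ 5697.7200 px wide.
Black = 6664 − 5697.7200 = 966.2800 px.
Bar area = 966.2800 × 3332 ≈ 3219645 px.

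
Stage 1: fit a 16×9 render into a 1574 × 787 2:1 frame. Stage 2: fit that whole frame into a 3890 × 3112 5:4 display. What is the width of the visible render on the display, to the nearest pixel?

First fit — 16×9 into 1574×787 spans the height: 1399.11 × 787.00.
Second fit — the 2:1 canvas into 3890×3112 spans the width: 3890.00 × 1945.00 (×2.4714 from 1574×787).
The render scales with it: width 1399.11 × 2.4714 ≈ 3457.78.

3458 px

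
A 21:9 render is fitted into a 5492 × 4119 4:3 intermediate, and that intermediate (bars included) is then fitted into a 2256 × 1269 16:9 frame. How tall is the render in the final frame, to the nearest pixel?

725 px

First fit — 21:9 into 5492×4119 spans the width: 5492.00 × 2353.71.
4:3 in 2256×1269: fills the height, so the intermediate becomes 1692.00 × 1269.00 — a scale of ×0.3081.
The render scales with it: height 2353.71 × 0.3081 ≈ 725.14.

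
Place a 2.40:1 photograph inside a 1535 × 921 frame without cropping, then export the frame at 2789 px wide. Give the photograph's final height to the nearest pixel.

In the 1535×921 frame the photograph fills the width: height = 1535 / 2.400 ≈ 639.58 px.
The frame scales by 2789/1535 = 1.8169; 639.58 × 1.8169 ≈ 1162.08 px.

1162 px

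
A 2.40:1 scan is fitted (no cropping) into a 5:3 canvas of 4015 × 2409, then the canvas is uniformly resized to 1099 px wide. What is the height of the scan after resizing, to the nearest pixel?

Fitted into 4015×2409, the scan spans the width; its height is 4015 / 2.400 ≈ 1672.92 px.
The frame scales by 1099/4015 = 0.2737; 1672.92 × 0.2737 ≈ 457.92 px.

458 px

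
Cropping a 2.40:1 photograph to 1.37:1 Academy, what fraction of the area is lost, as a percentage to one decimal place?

42.9%

The height stays; only width is cut (since 1.37:1 Academy is narrower than 2.40:1).
Area ratio = (1.370)/(2.400) = 57.08%; the remaining 42.92% is cropped out.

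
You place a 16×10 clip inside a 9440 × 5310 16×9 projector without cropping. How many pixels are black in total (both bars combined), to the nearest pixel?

5012640 pixels

Since 1.600 < 1.778, the clip is height-limited.
That makes the image 8496.0000 px wide (5310 × 16/10).
9440 − 8496.0000 = 944.0000 px of bars.
That's 944.0000 × 5310 ≈ 5012640 black pixels.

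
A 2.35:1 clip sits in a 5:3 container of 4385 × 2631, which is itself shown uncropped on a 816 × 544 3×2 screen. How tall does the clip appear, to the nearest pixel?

347 px

Inside the 4385×2631 canvas the clip is width-limited at 4385.00 × 1865.96.
The 5:3 canvas is width-limited in 816×544, giving 816.00 × 489.60; scale factor 0.1861.
The clip scales with it: height 1865.96 × 0.1861 ≈ 347.23.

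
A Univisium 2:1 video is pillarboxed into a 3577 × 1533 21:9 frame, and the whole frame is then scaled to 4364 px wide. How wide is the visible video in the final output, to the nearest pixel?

Fitted into 3577×1533, the video spans the height; its width is 1533 × 2/1 ≈ 3066.00 px.
Scaling 3577 → 4364 is ×1.2200, so the width becomes 3066.00 × 1.2200 ≈ 3740.57 px.

3741 px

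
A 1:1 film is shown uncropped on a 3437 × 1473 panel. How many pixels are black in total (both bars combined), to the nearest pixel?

Since 1.000 < 2.333, the film is height-limited.
Content width = 1473 × 1/1 ≈ 1473.0000 px.
3437 − 1473.0000 = 1964.0000 px of bars.
Bar area = 1964.0000 × 1473 ≈ 2892972 px.

2892972 pixels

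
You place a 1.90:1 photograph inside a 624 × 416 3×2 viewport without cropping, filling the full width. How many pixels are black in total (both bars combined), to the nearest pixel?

That makes the image 328.4211 px tall (624 / 1.900).
Leftover height: 416 − 328.4211 = 87.5789 px.
That's 87.5789 × 624 ≈ 54649 black pixels.

54649 pixels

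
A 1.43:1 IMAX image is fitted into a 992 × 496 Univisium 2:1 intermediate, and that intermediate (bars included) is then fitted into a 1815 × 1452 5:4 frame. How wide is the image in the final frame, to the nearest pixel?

1298 px

First fit — 1.43:1 IMAX into 992×496 spans the height: 709.28 × 496.00.
Second fit — the Univisium 2:1 canvas into 1815×1452 spans the width: 1815.00 × 907.50 (×1.8296 from 992×496).
Applying the same ×1.8296: 709.28 → 1297.72.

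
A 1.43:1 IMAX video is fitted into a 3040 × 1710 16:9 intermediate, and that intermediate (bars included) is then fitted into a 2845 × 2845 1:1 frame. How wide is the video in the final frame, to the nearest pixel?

2288 px

1.43:1 IMAX in 3040×1710: fills the height, so the video is 2445.30 × 1710.00.
16:9 in 2845×2845: fills the width, so the intermediate becomes 2845.00 × 1600.31 — a scale of ×0.9359.
The video scales with it: width 2445.30 × 0.9359 ≈ 2288.45.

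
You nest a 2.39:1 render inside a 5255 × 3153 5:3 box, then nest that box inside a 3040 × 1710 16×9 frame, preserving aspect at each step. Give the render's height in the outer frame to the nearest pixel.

1192 px

First fit — 2.39:1 into 5255×3153 spans the width: 5255.00 × 2198.74.
Second fit — the 5:3 canvas into 3040×1710 spans the height: 2850.00 × 1710.00 (×0.5423 from 5255×3153).
So the render's height is 2198.74 × 0.5423 ≈ 1192.47.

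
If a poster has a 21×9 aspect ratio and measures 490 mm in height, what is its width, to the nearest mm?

1143 mm

Width = 490 × 21/9 = 1143.33.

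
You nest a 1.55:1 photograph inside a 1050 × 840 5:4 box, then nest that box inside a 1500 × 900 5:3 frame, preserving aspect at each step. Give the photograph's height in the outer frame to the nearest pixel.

726 px

1.55:1 in 1050×840: fills the width, so the photograph is 1050.00 × 677.42.
The 5:4 canvas is height-limited in 1500×900, giving 1125.00 × 900.00; scale factor 1.0714.
So the photograph's height is 677.42 × 1.0714 ≈ 725.81.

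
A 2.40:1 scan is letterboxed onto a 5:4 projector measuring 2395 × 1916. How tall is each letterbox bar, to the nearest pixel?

459 px

Since 2.400 > 1.250, the scan is width-limited.
Content height = 2395 / 2.400 ≈ 997.92 px.
Leftover height: 1916 − 997.92 = 918.08 px → 459.04 each side.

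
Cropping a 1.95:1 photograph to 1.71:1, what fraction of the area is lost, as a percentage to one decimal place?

12.3%

Going from 1.95:1 to 1.71:1 means cutting width while keeping height.
Area ratio = (1.710)/(1.950) = 87.69%; the remaining 12.31% is cropped out.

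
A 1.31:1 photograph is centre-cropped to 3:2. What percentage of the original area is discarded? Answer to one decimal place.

3:2 is wider than 1.31:1, so the crop keeps the full width and trims the height.
(1.310)/(1.500) ≈ 0.873 of the area survives, leaving 12.67% discarded.

12.7%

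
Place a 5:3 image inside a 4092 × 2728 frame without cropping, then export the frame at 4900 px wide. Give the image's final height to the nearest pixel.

2940 px

Fitted into 4092×2728, the image spans the width; its height is 4092 × 3/5 ≈ 2455.20 px.
Scaling 4092 → 4900 is ×1.1975, so the height becomes 2455.20 × 1.1975 ≈ 2940.00 px.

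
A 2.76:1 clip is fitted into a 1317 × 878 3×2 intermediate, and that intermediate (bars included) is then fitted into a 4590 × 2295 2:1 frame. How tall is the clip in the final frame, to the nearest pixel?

1247 px

2.76:1 in 1317×878: fills the width, so the clip is 1317.00 × 477.17.
Second fit — the 3×2 canvas into 4590×2295 spans the height: 3442.50 × 2295.00 (×2.6139 from 1317×878).
Applying the same ×2.6139: 477.17 → 1247.28.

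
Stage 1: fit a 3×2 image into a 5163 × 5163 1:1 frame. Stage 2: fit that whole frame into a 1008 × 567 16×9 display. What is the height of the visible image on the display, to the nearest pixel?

378 px

Inside the 5163×5163 canvas the image is width-limited at 5163.00 × 3442.00.
1:1 in 1008×567: fills the height, so the intermediate becomes 567.00 × 567.00 — a scale of ×0.1098.
The image scales with it: height 3442.00 × 0.1098 ≈ 378.00.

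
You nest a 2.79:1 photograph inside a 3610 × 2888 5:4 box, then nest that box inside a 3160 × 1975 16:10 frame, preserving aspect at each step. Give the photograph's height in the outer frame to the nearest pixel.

885 px

2.79:1 in 3610×2888: fills the width, so the photograph is 3610.00 × 1293.91.
5:4 in 3160×1975: fills the height, so the intermediate becomes 2468.75 × 1975.00 — a scale of ×0.6839.
So the photograph's height is 1293.91 × 0.6839 ≈ 884.86.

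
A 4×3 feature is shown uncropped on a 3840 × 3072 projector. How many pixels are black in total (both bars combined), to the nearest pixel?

4×3 (1.333) > 5:4 (1.250), so the feature fills the width.
The feature is 3840 × 3/4 ≈ 2880.0000 px tall.
3072 − 2880.0000 = 192.0000 px of bars.
Across the 3840-px span: 192.0000 × 3840 ≈ 737280 px.

737280 pixels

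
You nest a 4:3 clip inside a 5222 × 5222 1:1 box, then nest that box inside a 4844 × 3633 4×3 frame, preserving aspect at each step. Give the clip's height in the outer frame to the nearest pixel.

2725 px

Inside the 5222×5222 canvas the clip is width-limited at 5222.00 × 3916.50.
The 1:1 canvas is height-limited in 4844×3633, giving 3633.00 × 3633.00; scale factor 0.6957.
The clip scales with it: height 3916.50 × 0.6957 ≈ 2724.75.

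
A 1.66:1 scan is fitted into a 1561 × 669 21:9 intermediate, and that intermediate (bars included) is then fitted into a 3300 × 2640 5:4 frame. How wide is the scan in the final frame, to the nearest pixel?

2348 px

1.66:1 in 1561×669: fills the height, so the scan is 1110.54 × 669.00.
Second fit — the 21:9 canvas into 3300×2640 spans the width: 3300.00 × 1414.29 (×2.1140 from 1561×669).
Applying the same ×2.1140: 1110.54 → 2347.71.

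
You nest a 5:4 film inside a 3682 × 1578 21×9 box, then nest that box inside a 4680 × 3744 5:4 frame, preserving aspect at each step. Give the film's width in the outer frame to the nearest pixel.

Inside the 3682×1578 canvas the film is height-limited at 1972.50 × 1578.00.
The 21×9 canvas is width-limited in 4680×3744, giving 4680.00 × 2005.71; scale factor 1.2710.
The film scales with it: width 1972.50 × 1.2710 ≈ 2507.14.

2507 px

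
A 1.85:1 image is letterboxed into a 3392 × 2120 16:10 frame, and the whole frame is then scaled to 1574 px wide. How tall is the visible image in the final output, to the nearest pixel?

At 3392×2120 the image is width-limited, so height = 3392 / 1.850 ≈ 1833.51 px.
Resizing to 1574 px wide multiplies everything by 0.4640: 1833.51 → 850.81 px.

851 px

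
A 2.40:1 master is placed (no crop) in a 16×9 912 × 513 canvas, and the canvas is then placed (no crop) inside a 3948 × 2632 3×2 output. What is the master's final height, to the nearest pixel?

1645 px

First fit — 2.40:1 into 912×513 spans the width: 912.00 × 380.00.
Second fit — the 16×9 canvas into 3948×2632 spans the width: 3948.00 × 2220.75 (×4.3289 from 912×513).
Applying the same ×4.3289: 380.00 → 1645.00.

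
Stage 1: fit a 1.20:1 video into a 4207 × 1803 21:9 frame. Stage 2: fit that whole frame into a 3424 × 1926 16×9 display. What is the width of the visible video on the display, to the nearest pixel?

1761 px

Inside the 4207×1803 canvas the video is height-limited at 2163.60 × 1803.00.
The 21:9 canvas is width-limited in 3424×1926, giving 3424.00 × 1467.43; scale factor 0.8139.
The video scales with it: width 2163.60 × 0.8139 ≈ 1760.91.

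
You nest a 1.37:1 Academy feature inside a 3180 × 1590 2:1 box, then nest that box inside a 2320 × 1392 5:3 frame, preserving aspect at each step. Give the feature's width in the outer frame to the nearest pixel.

Inside the 3180×1590 canvas the feature is height-limited at 2178.30 × 1590.00.
2:1 in 2320×1392: fills the width, so the intermediate becomes 2320.00 × 1160.00 — a scale of ×0.7296.
The feature scales with it: width 2178.30 × 0.7296 ≈ 1589.20.

1589 px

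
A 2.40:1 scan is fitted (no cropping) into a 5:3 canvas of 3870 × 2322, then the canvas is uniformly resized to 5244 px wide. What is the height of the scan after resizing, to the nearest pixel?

Fitted into 3870×2322, the scan spans the width; its height is 3870 / 2.400 ≈ 1612.50 px.
Resizing to 5244 px wide multiplies everything by 1.3550: 1612.50 → 2185.00 px.

2185 px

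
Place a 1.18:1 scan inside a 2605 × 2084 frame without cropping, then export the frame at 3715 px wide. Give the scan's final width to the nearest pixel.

In the 2605×2084 frame the scan fills the height: width = 2084 × 1.180 ≈ 2459.12 px.
Scaling 2605 → 3715 is ×1.4261, so the width becomes 2459.12 × 1.4261 ≈ 3506.96 px.

3507 px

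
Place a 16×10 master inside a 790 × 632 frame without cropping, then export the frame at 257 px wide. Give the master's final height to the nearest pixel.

161 px

At 790×632 the master is width-limited, so height = 790 × 10/16 ≈ 493.75 px.
Resizing to 257 px wide multiplies everything by 0.3253: 493.75 → 160.62 px.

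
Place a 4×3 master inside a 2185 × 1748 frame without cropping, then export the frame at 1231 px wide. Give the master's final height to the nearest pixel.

923 px

At 2185×1748 the master is width-limited, so height = 2185 × 3/4 ≈ 1638.75 px.
Scaling 2185 → 1231 is ×0.5634, so the height becomes 1638.75 × 0.5634 ≈ 923.25 px.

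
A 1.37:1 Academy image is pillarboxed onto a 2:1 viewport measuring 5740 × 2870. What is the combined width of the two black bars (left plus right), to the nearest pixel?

1.37:1 Academy (1.370) < 2:1 (2.000), so the image fills the height.
Content width = 2870 × 1.370 ≈ 3931.90 px.
Black = 5740 − 3931.90 = 1808.10 px.

1808 px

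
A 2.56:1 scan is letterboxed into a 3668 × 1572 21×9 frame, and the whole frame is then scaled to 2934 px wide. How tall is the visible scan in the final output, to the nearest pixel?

1146 px

Fitted into 3668×1572, the scan spans the width; its height is 3668 / 2.560 ≈ 1432.81 px.
Resizing to 2934 px wide multiplies everything by 0.7999: 1432.81 → 1146.09 px.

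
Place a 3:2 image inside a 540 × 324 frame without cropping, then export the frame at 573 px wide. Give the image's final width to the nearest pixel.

Fitted into 540×324, the image spans the height; its width is 324 × 3/2 ≈ 486.00 px.
Resizing to 573 px wide multiplies everything by 1.0611: 486.00 → 515.70 px.

516 px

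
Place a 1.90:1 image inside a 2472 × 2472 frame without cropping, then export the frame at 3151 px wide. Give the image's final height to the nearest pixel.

1658 px

In the 2472×2472 frame the image fills the width: height = 2472 / 1.900 ≈ 1301.05 px.
Scaling 2472 → 3151 is ×1.2747, so the height becomes 1301.05 × 1.2747 ≈ 1658.42 px.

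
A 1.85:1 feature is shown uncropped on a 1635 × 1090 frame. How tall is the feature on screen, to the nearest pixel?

1.85:1 is wider than 3×2, so it spans the full width.
The feature is 1635 / 1.850 ≈ 883.78 px tall.

884 px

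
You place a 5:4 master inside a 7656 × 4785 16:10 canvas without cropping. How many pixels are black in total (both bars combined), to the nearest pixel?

8013679 pixels

5:4 is narrower than 16:10, so it spans the full height.
That makes the image 5981.2500 px wide (4785 × 5/4).
7656 − 5981.2500 = 1674.7500 px of bars.
Bar area = 1674.7500 × 4785 ≈ 8013679 px.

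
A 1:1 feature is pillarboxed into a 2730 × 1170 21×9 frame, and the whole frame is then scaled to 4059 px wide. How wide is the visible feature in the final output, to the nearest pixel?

In the 2730×1170 frame the feature fills the height: width = 1170 × 1/1 ≈ 1170.00 px.
Scaling 2730 → 4059 is ×1.4868, so the width becomes 1170.00 × 1.4868 ≈ 1739.57 px.

1740 px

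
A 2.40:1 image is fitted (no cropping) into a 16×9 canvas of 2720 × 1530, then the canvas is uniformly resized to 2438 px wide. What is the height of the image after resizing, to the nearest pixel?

1016 px

Fitted into 2720×1530, the image spans the width; its height is 2720 / 2.400 ≈ 1133.33 px.
The frame scales by 2438/2720 = 0.8963; 1133.33 × 0.8963 ≈ 1015.83 px.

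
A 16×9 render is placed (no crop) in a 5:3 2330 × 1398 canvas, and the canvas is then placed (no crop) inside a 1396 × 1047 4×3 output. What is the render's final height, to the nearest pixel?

785 px

Inside the 2330×1398 canvas the render is width-limited at 2330.00 × 1310.62.
5:3 in 1396×1047: fills the width, so the intermediate becomes 1396.00 × 837.60 — a scale of ×0.5991.
So the render's height is 1310.62 × 0.5991 ≈ 785.25.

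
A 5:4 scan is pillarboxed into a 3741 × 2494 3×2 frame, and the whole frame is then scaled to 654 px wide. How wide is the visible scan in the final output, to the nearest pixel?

Fitted into 3741×2494, the scan spans the height; its width is 2494 × 5/4 ≈ 3117.50 px.
The frame scales by 654/3741 = 0.1748; 3117.50 × 0.1748 ≈ 545.00 px.

545 px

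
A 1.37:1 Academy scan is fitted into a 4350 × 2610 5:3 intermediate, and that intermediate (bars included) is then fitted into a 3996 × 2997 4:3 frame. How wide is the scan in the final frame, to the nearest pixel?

First fit — 1.37:1 Academy into 4350×2610 spans the height: 3575.70 × 2610.00.
Second fit — the 5:3 canvas into 3996×2997 spans the width: 3996.00 × 2397.60 (×0.9186 from 4350×2610).
So the scan's width is 3575.70 × 0.9186 ≈ 3284.71.

3285 px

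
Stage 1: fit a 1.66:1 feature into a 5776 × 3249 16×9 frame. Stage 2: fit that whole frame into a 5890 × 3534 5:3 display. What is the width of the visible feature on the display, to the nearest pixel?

5500 px

Inside the 5776×3249 canvas the feature is height-limited at 5393.34 × 3249.00.
16×9 in 5890×3534: fills the width, so the intermediate becomes 5890.00 × 3313.12 — a scale of ×1.0197.
So the feature's width is 5393.34 × 1.0197 ≈ 5499.79.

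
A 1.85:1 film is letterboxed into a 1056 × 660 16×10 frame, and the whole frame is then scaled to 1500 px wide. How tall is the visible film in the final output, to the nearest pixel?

811 px

Fitted into 1056×660, the film spans the width; its height is 1056 / 1.850 ≈ 570.81 px.
Scaling 1056 → 1500 is ×1.4205, so the height becomes 570.81 × 1.4205 ≈ 810.81 px.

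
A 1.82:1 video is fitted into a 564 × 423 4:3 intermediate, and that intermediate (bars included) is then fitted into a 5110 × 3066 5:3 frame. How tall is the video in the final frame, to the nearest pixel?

Inside the 564×423 canvas the video is width-limited at 564.00 × 309.89.
4:3 in 5110×3066: fills the height, so the intermediate becomes 4088.00 × 3066.00 — a scale of ×7.2482.
Applying the same ×7.2482: 309.89 → 2246.15.

2246 px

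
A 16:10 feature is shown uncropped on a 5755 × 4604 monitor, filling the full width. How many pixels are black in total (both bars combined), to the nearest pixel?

The feature is 5755 × 10/16 ≈ 3596.8750 px tall.
4604 − 3596.8750 = 1007.1250 px of bars.
Bar area = 1007.1250 × 5755 ≈ 5796004 px.

5796004 pixels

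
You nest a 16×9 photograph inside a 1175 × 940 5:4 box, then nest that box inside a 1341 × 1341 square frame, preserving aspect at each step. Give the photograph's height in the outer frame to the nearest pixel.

754 px

First fit — 16×9 into 1175×940 spans the width: 1175.00 × 660.94.
The 5:4 canvas is width-limited in 1341×1341, giving 1341.00 × 1072.80; scale factor 1.1413.
So the photograph's height is 660.94 × 1.1413 ≈ 754.31.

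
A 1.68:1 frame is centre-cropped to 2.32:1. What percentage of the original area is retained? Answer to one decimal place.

Going from 1.68:1 to 2.32:1 means cutting height while keeping width.
Area ratio = (1.680)/(2.320) = 72.41% retained.

72.4%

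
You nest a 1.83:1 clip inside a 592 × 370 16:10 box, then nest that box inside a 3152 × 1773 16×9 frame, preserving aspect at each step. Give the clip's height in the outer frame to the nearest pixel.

1.83:1 in 592×370: fills the width, so the clip is 592.00 × 323.50.
16:10 in 3152×1773: fills the height, so the intermediate becomes 2836.80 × 1773.00 — a scale of ×4.7919.
Applying the same ×4.7919: 323.50 → 1550.16.

1550 px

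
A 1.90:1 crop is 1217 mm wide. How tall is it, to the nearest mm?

641 mm

1217 / 1.900 = 640.53.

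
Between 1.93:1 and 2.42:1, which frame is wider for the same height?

1.93 and 2.42; 2.42 > 1.93.

2.42:1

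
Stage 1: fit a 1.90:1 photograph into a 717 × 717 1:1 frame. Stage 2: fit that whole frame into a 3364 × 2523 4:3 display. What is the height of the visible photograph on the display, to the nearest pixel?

1328 px

Inside the 717×717 canvas the photograph is width-limited at 717.00 × 377.37.
Second fit — the 1:1 canvas into 3364×2523 spans the height: 2523.00 × 2523.00 (×3.5188 from 717×717).
The photograph scales with it: height 377.37 × 3.5188 ≈ 1327.89.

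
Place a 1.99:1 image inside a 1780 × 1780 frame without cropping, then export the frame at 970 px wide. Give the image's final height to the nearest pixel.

At 1780×1780 the image is width-limited, so height = 1780 / 1.990 ≈ 894.47 px.
Resizing to 970 px wide multiplies everything by 0.5449: 894.47 → 487.44 px.

487 px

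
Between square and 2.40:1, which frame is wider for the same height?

square = 1 and 2.4; 2.4 > 1.

2.40:1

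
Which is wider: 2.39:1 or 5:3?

2.39:1

2.39 and 5:3 = 1.667; 2.39 > 1.667.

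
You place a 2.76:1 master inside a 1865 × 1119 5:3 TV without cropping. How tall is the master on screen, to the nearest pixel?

2.76:1 (2.760) > 5:3 (1.667), so the master fills the width.
Content height = 1865 / 2.760 ≈ 675.72 px.

676 px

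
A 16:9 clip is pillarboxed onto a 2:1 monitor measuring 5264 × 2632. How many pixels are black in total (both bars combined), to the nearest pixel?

16:9 (1.778) < 2:1 (2.000), so the clip fills the height.
The clip is 2632 × 16/9 ≈ 4679.1111 px wide.
Black = 5264 − 4679.1111 = 584.8889 px.
Across the 2632-px span: 584.8889 × 2632 ≈ 1539428 px.

1539428 pixels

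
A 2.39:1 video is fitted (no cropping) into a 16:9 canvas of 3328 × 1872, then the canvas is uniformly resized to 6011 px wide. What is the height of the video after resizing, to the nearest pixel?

At 3328×1872 the video is width-limited, so height = 3328 / 2.390 ≈ 1392.47 px.
The frame scales by 6011/3328 = 1.8062; 1392.47 × 1.8062 ≈ 2515.06 px.

2515 px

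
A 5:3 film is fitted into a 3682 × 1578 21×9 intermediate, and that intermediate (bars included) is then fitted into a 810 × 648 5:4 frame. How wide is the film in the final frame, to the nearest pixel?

First fit — 5:3 into 3682×1578 spans the height: 2630.00 × 1578.00.
The 21×9 canvas is width-limited in 810×648, giving 810.00 × 347.14; scale factor 0.2200.
Applying the same ×0.2200: 2630.00 → 578.57.

579 px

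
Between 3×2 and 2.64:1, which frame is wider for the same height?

2.64:1

3×2 = 1.5 and 2.64; 2.64 > 1.5.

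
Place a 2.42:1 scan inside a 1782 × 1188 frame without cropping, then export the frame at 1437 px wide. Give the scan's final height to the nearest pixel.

In the 1782×1188 frame the scan fills the width: height = 1782 / 2.420 ≈ 736.36 px.
The frame scales by 1437/1782 = 0.8064; 736.36 × 0.8064 ≈ 593.80 px.

594 px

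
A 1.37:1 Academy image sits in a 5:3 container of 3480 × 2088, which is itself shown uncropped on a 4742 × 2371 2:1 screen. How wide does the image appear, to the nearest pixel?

3248 px

1.37:1 Academy in 3480×2088: fills the height, so the image is 2860.56 × 2088.00.
Second fit — the 5:3 canvas into 4742×2371 spans the height: 3951.67 × 2371.00 (×1.1355 from 3480×2088).
The image scales with it: width 2860.56 × 1.1355 ≈ 3248.27.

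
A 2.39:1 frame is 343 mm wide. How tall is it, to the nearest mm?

343 / 2.390 = 143.51.

144 mm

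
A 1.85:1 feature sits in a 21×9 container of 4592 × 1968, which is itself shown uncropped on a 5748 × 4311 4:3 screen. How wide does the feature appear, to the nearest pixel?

First fit — 1.85:1 into 4592×1968 spans the height: 3640.80 × 1968.00.
Second fit — the 21×9 canvas into 5748×4311 spans the width: 5748.00 × 2463.43 (×1.2517 from 4592×1968).
The feature scales with it: width 3640.80 × 1.2517 ≈ 4557.34.

4557 px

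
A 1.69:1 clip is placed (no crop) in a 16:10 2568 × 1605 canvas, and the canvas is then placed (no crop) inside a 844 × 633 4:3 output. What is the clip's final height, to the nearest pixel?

499 px

First fit — 1.69:1 into 2568×1605 spans the width: 2568.00 × 1519.53.
The 16:10 canvas is width-limited in 844×633, giving 844.00 × 527.50; scale factor 0.3287.
The clip scales with it: height 1519.53 × 0.3287 ≈ 499.41.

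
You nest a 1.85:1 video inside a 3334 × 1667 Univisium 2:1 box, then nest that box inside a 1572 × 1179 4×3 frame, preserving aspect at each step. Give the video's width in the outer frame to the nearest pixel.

1454 px

Inside the 3334×1667 canvas the video is height-limited at 3083.95 × 1667.00.
Univisium 2:1 in 1572×1179: fills the width, so the intermediate becomes 1572.00 × 786.00 — a scale of ×0.4715.
Applying the same ×0.4715: 3083.95 → 1454.10.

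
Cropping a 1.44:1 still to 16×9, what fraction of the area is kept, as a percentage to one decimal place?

Going from 1.44:1 to 16×9 means cutting height while keeping width.
Fraction kept = (1.440)/(1.778) ≈ 81.00%.

81.0%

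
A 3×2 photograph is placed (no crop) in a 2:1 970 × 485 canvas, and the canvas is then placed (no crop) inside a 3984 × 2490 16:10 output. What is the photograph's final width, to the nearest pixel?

2988 px

Inside the 970×485 canvas the photograph is height-limited at 727.50 × 485.00.
The 2:1 canvas is width-limited in 3984×2490, giving 3984.00 × 1992.00; scale factor 4.1072.
Applying the same ×4.1072: 727.50 → 2988.00.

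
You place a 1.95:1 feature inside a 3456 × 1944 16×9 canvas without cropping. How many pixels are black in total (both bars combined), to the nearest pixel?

593369 pixels

1.95:1 (1.950) > 16×9 (1.778), so the feature fills the width.
Content height = 3456 / 1.950 ≈ 1772.3077 px.
Black = 1944 − 1772.3077 = 171.6923 px.
Bar area = 171.6923 × 3456 ≈ 593369 px.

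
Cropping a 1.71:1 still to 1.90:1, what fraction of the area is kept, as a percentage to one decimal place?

Going from 1.71:1 to 1.90:1 means cutting height while keeping width.
Fraction kept = (1.710)/(1.900) ≈ 90.00%.

90.0%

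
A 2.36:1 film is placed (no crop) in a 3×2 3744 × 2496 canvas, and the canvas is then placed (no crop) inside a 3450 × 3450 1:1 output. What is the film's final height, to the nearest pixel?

1462 px

Inside the 3744×2496 canvas the film is width-limited at 3744.00 × 1586.44.
The 3×2 canvas is width-limited in 3450×3450, giving 3450.00 × 2300.00; scale factor 0.9215.
The film scales with it: height 1586.44 × 0.9215 ≈ 1461.86.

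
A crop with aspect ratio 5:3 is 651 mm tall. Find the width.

1085 mm

651·5/3 = 1085.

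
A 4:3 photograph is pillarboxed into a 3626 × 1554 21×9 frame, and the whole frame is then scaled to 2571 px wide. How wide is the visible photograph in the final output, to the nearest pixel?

At 3626×1554 the photograph is height-limited, so width = 1554 × 4/3 ≈ 2072.00 px.
Scaling 3626 → 2571 is ×0.7090, so the width becomes 2072.00 × 0.7090 ≈ 1469.14 px.

1469 px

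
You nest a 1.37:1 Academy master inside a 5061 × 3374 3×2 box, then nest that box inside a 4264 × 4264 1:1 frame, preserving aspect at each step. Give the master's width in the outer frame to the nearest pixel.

3894 px

1.37:1 Academy in 5061×3374: fills the height, so the master is 4622.38 × 3374.00.
Second fit — the 3×2 canvas into 4264×4264 spans the width: 4264.00 × 2842.67 (×0.8425 from 5061×3374).
The master scales with it: width 4622.38 × 0.8425 ≈ 3894.45.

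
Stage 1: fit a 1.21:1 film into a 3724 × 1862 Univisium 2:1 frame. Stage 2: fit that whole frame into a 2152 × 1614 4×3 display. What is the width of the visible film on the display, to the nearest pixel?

Inside the 3724×1862 canvas the film is height-limited at 2253.02 × 1862.00.
The Univisium 2:1 canvas is width-limited in 2152×1614, giving 2152.00 × 1076.00; scale factor 0.5779.
Applying the same ×0.5779: 2253.02 → 1301.96.

1302 px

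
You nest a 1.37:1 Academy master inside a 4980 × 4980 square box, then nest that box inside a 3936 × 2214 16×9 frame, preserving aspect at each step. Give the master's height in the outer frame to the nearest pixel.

Inside the 4980×4980 canvas the master is width-limited at 4980.00 × 3635.04.
square in 3936×2214: fills the height, so the intermediate becomes 2214.00 × 2214.00 — a scale of ×0.4446.
Applying the same ×0.4446: 3635.04 → 1616.06.

1616 px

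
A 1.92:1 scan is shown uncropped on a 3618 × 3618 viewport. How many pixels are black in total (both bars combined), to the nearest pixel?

1.92:1 (1.920) > square (1.000), so the scan fills the width.
Content height = 3618 / 1.920 ≈ 1884.3750 px.
Leftover height: 3618 − 1884.3750 = 1733.6250 px.
Across the 3618-px span: 1733.6250 × 3618 ≈ 6272255 px.

6272255 pixels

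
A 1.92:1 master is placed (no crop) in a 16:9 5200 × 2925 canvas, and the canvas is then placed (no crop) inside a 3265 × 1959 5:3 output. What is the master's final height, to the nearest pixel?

1701 px

Inside the 5200×2925 canvas the master is width-limited at 5200.00 × 2708.33.
16:9 in 3265×1959: fills the width, so the intermediate becomes 3265.00 × 1836.56 — a scale of ×0.6279.
Applying the same ×0.6279: 2708.33 → 1700.52.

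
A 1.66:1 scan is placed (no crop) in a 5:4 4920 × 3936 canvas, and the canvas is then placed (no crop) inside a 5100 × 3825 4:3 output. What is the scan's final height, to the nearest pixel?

2880 px

First fit — 1.66:1 into 4920×3936 spans the width: 4920.00 × 2963.86.
The 5:4 canvas is height-limited in 5100×3825, giving 4781.25 × 3825.00; scale factor 0.9718.
Applying the same ×0.9718: 2963.86 → 2880.27.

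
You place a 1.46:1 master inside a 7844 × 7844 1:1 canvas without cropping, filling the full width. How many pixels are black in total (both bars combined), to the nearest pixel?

19385640 pixels

The master is 7844 / 1.460 ≈ 5372.6027 px tall.
Black = 7844 − 5372.6027 = 2471.3973 px.
Across the 7844-px span: 2471.3973 × 7844 ≈ 19385640 px.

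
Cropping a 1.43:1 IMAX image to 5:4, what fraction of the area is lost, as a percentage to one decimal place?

The height stays; only width is cut (since 5:4 is narrower than 1.43:1 IMAX).
(1.250)/(1.430) ≈ 0.874 of the area survives, leaving 12.59% discarded.

12.6%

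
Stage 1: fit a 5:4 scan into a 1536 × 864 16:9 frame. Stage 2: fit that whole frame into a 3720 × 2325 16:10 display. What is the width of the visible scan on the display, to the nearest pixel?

2616 px

First fit — 5:4 into 1536×864 spans the height: 1080.00 × 864.00.
Second fit — the 16:9 canvas into 3720×2325 spans the width: 3720.00 × 2092.50 (×2.4219 from 1536×864).
Applying the same ×2.4219: 1080.00 → 2615.62.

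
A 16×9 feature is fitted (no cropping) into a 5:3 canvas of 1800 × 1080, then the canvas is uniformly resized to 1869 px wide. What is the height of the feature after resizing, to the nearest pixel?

1051 px

In the 1800×1080 frame the feature fills the width: height = 1800 × 9/16 ≈ 1012.50 px.
Resizing to 1869 px wide multiplies everything by 1.0383: 1012.50 → 1051.31 px.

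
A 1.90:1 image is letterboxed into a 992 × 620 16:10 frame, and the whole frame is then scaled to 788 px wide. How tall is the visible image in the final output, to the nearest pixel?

415 px

In the 992×620 frame the image fills the width: height = 992 / 1.900 ≈ 522.11 px.
The frame scales by 788/992 = 0.7944; 522.11 × 0.7944 ≈ 414.74 px.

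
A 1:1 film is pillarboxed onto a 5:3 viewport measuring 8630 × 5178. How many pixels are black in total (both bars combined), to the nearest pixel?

1:1 (1.000) < 5:3 (1.667), so the film fills the height.
That makes the image 5178.0000 px wide (5178 × 1/1).
Leftover width: 8630 − 5178.0000 = 3452.0000 px.
Bar area = 3452.0000 × 5178 ≈ 17874456 px.

17874456 pixels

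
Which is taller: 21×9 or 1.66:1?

21×9 = 2.333 and 1.66; 2.333 > 1.66. The smaller width-to-height ratio is the taller frame.

1.66:1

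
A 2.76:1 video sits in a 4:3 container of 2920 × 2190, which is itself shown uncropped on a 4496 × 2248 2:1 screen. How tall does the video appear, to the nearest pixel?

1086 px

Inside the 2920×2190 canvas the video is width-limited at 2920.00 × 1057.97.
The 4:3 canvas is height-limited in 4496×2248, giving 2997.33 × 2248.00; scale factor 1.0265.
The video scales with it: height 1057.97 × 1.0265 ≈ 1085.99.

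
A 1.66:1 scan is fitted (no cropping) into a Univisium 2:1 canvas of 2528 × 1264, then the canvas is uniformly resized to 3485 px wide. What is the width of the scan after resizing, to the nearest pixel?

2893 px

Fitted into 2528×1264, the scan spans the height; its width is 1264 × 1.660 ≈ 2098.24 px.
Scaling 2528 → 3485 is ×1.3786, so the width becomes 2098.24 × 1.3786 ≈ 2892.55 px.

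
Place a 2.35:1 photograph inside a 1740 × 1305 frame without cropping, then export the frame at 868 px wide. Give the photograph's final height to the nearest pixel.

At 1740×1305 the photograph is width-limited, so height = 1740 / 2.350 ≈ 740.43 px.
Scaling 1740 → 868 is ×0.4989, so the height becomes 740.43 × 0.4989 ≈ 369.36 px.

369 px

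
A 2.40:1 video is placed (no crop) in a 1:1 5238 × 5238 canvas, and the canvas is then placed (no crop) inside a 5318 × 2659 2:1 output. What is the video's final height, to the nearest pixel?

1108 px

2.40:1 in 5238×5238: fills the width, so the video is 5238.00 × 2182.50.
The 1:1 canvas is height-limited in 5318×2659, giving 2659.00 × 2659.00; scale factor 0.5076.
The video scales with it: height 2182.50 × 0.5076 ≈ 1107.92.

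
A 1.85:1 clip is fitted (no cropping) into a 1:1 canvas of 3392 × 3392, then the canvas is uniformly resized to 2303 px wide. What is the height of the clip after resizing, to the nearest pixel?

Fitted into 3392×3392, the clip spans the width; its height is 3392 / 1.850 ≈ 1833.51 px.
Scaling 3392 → 2303 is ×0.6790, so the height becomes 1833.51 × 0.6790 ≈ 1244.86 px.

1245 px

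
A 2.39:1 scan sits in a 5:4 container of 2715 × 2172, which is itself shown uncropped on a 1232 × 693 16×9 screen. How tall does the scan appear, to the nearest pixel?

Inside the 2715×2172 canvas the scan is width-limited at 2715.00 × 1135.98.
The 5:4 canvas is height-limited in 1232×693, giving 866.25 × 693.00; scale factor 0.3191.
So the scan's height is 1135.98 × 0.3191 ≈ 362.45.

362 px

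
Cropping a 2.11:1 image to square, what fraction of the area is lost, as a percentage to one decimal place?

square is narrower than 2.11:1, so the crop keeps the full height and trims the width.
Fraction kept = (1.000)/(2.110) ≈ 47.39%, so 52.61% is lost.

52.6%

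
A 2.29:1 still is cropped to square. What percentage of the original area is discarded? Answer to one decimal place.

The height stays; only width is cut (since square is narrower than 2.29:1).
Area ratio = (1.000)/(2.290) = 43.67%; the remaining 56.33% is cropped out.

56.3%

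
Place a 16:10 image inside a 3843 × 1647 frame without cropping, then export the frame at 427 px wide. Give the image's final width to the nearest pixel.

Fitted into 3843×1647, the image spans the height; its width is 1647 × 16/10 ≈ 2635.20 px.
The frame scales by 427/3843 = 0.1111; 2635.20 × 0.1111 ≈ 292.80 px.

293 px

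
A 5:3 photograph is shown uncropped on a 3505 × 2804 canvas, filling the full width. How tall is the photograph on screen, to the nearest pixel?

2103 px

The photograph is 3505 × 3/5 ≈ 2103.00 px tall.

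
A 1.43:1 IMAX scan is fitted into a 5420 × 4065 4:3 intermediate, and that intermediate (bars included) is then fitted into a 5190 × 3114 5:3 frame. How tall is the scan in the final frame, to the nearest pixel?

2903 px

First fit — 1.43:1 IMAX into 5420×4065 spans the width: 5420.00 × 3790.21.
The 4:3 canvas is height-limited in 5190×3114, giving 4152.00 × 3114.00; scale factor 0.7661.
The scan scales with it: height 3790.21 × 0.7661 ≈ 2903.50.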